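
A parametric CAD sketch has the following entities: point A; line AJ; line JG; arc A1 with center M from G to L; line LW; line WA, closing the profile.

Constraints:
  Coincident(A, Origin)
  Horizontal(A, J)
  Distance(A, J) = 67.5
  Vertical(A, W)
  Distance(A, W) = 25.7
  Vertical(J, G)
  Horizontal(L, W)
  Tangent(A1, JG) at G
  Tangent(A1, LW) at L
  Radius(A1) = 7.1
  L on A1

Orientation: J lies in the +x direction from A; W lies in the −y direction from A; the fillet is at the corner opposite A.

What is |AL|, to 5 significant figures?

65.640

The virtual corner opposite A is at (67.500, -25.700). A1 meets JG tangentially, so MG is at right angles to JG and tangency of A1 to LW means the radius ML is perpendicular to LW, with radius 7.1, so the center M sits 7.1 in from both sides at M = (60.400, -18.600). That places the tangent points at G = (67.500, -18.600) on JG and L = (60.400, -25.700) on LW. Then |AL| = |L − A| = 65.640.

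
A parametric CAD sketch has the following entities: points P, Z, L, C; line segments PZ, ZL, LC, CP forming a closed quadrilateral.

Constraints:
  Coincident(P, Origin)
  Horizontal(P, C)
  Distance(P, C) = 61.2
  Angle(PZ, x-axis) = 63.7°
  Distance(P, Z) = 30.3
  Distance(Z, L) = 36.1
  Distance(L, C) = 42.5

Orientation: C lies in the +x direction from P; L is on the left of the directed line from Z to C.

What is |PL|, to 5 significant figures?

61.880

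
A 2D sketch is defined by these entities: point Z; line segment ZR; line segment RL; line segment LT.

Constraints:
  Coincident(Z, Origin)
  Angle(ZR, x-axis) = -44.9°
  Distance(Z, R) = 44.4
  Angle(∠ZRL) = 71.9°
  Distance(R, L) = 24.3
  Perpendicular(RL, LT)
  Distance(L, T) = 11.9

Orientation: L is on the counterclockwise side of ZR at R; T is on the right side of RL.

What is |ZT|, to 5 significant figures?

55.114

∠ZRL = 71.9°, so RL runs at -44.9° + (180° − 71.9°) = 63.200° from the x-axis; with |RL| = 24.3, L = R + 24.3·(cos 63.200°, sin 63.200°) = (42.407, -9.6509). The perpendicularity gives LT at right angles to RL; with |LT| = 11.9 on the right of RL, T = L + 11.9·(0.89259, -0.45088) = (53.028, -15.016). Then |ZT| = |T − Z| = 55.114.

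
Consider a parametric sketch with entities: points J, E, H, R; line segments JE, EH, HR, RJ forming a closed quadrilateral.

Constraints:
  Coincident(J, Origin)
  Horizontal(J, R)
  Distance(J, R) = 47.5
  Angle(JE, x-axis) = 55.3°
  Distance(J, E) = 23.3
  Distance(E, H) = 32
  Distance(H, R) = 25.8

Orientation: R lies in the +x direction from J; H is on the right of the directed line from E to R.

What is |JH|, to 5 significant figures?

26.499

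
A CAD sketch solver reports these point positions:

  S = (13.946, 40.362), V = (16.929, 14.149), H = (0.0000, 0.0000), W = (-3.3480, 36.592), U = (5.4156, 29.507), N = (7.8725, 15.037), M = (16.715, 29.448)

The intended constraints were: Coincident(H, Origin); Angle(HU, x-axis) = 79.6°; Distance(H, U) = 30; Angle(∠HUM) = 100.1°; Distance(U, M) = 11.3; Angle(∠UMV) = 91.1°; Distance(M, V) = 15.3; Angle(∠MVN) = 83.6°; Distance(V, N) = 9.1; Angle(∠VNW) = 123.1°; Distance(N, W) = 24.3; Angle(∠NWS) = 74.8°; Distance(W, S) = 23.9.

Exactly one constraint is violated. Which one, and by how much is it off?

Distance(W, S) = 23.9 — off by 6.20.

H = (0.00, 0.00) ✓; HU at 79.60° ✓; |HU| = 30.00 ✓; ∠HUM = 100.1° ✓; |UM| = 11.30 ✓; ∠UMV = 91.10° ✓; |MV| = 15.30 ✓; ∠MVN = 83.60° ✓; |VN| = 9.100 ✓; ∠VNW = 123.1° ✓; |NW| = 24.30 ✓; ∠NWS = 74.80° ✓; |WS| = 17.70 ✗.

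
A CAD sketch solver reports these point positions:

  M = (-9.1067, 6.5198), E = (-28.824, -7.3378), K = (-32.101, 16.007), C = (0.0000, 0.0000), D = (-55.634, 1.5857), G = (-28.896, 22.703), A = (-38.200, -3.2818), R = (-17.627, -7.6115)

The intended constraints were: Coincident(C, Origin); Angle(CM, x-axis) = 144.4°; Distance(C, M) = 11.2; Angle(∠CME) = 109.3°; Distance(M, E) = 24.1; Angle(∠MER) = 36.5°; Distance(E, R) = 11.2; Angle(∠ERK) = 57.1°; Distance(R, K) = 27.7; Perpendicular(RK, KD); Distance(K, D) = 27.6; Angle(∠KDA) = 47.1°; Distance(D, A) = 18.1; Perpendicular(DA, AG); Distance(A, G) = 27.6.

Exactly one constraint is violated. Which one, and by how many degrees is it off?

Perpendicular(DA, AG) — off by 4.10°.

C = (0.00, 0.00) ✓; CM at 144.4° ✓; |CM| = 11.20 ✓; ∠CME = 109.3° ✓; |ME| = 24.10 ✓; ∠MER = 36.50° ✓; |ER| = 11.20 ✓; ∠ERK = 57.10° ✓; |RK| = 27.70 ✓; ∠(RK, KD) = 90.00° ✓; |KD| = 27.60 ✓; ∠KDA = 47.10° ✓; |DA| = 18.10 ✓; ∠(DA, AG) = 85.90° ✗; |AG| = 27.60 ✓.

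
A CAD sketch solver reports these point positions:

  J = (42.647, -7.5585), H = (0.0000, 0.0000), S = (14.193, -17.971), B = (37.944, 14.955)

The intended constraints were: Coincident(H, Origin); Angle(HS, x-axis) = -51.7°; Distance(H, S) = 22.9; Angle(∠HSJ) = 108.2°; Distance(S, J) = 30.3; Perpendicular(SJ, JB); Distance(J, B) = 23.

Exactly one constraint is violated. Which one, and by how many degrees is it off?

Perpendicular(SJ, JB) — off by 8.30°.

H = (0.00, 0.00) ✓; HS at -51.70° ✓; |HS| = 22.90 ✓; ∠HSJ = 108.2° ✓; |SJ| = 30.30 ✓; ∠(SJ, JB) = 81.70° ✗; |JB| = 23.00 ✓.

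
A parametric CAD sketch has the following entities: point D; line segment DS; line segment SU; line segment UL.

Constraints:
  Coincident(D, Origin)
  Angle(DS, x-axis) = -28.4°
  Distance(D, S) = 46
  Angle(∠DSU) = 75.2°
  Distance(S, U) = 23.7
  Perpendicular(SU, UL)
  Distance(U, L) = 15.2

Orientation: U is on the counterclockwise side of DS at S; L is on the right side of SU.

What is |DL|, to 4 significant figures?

60.86

D is at the origin; DS runs at -28.4° with length 46.0, so S = 46.0·(cos -28.4°, sin -28.4°) = (40.46, -21.88). ∠DSU = 75.2°, so SU runs at -28.4° + (180° − 75.2°) = 76.40° from the x-axis; with |SU| = 23.7, U = S + 23.7·(cos 76.40°, sin 76.40°) = (46.04, 1.157). SU ⟂ UL; with |UL| = 15.2 on the right of SU, L = U + 15.2·(0.9720, -0.2351) = (60.81, -2.417). Then |DL| = |L − D| = 60.86.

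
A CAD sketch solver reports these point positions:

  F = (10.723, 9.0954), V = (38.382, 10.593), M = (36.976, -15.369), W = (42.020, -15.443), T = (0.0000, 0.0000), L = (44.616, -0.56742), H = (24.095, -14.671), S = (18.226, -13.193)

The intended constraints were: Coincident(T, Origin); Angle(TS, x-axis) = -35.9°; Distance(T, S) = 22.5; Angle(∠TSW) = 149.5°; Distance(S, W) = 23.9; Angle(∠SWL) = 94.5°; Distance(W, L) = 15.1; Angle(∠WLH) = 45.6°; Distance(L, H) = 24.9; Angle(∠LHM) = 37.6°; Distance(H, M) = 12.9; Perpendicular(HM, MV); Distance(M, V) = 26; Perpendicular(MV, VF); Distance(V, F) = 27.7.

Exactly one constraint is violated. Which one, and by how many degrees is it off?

Perpendicular(MV, VF) — off by 6.20°.

T = (0.00, 0.00) ✓; TS at -35.90° ✓; |TS| = 22.50 ✓; ∠TSW = 149.5° ✓; |SW| = 23.90 ✓; ∠SWL = 94.50° ✓; |WL| = 15.10 ✓; ∠WLH = 45.60° ✓; |LH| = 24.90 ✓; ∠LHM = 37.60° ✓; |HM| = 12.90 ✓; ∠(HM, MV) = 90.00° ✓; |MV| = 26.00 ✓; ∠(MV, VF) = 96.20° ✗; |VF| = 27.70 ✓.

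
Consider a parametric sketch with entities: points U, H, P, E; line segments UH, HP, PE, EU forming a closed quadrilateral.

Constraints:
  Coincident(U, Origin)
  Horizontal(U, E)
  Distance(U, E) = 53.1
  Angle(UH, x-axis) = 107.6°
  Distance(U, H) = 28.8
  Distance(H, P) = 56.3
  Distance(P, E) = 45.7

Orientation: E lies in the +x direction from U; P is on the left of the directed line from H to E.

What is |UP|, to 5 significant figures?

63.461

U is at the origin; U and E share the same y with |UE| = 53.1 and E in +x, so E = (53.1, 0). UH runs at 107.6° with |UH| = 28.8, so H = (-8.7083, 27.452). P is determined by |HP| = 56.3 and |PE| = 45.7 together: it lies at the intersection of circle(H, 56.3) and circle(E, 45.7). With |HE| = 67.630, the foot of the radical line on HE is 41.809 from H and the perpendicular offset is √(56.3² − 41.809²) = 37.706. Taking the left-of-HE solution: P = (44.806, 44.941).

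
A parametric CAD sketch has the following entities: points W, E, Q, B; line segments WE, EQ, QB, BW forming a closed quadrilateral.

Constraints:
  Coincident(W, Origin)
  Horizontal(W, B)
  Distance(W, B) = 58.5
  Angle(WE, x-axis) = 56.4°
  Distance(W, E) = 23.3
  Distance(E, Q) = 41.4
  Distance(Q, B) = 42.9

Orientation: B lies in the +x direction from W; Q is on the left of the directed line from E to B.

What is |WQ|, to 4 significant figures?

63.39

W is at the origin; WB is horizontal with |WB| = 58.5 and B in +x, so B = (58.5, 0). WE runs at 56.4° with |WE| = 23.3, so E = (12.89, 19.41). Q is determined by |EQ| = 41.4 and |QB| = 42.9 together: it lies at the intersection of circle(E, 41.4) and circle(B, 42.9). With |EB| = 49.56, the foot of the radical line on EB is 23.51 from E and the perpendicular offset is √(41.4² − 23.51²) = 34.08. Taking the left-of-EB solution: Q = (47.87, 41.56).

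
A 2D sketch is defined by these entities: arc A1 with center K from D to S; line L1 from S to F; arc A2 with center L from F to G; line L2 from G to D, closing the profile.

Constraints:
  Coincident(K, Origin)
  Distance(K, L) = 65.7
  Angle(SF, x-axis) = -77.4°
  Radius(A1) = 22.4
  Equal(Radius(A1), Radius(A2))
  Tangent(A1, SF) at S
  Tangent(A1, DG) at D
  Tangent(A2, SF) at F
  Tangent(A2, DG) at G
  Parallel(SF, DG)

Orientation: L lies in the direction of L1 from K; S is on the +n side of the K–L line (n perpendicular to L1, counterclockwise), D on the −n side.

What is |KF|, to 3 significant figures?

69.4

The slot axis is L1's direction at -77.4°, so u = (cos -77.4°, sin -77.4°) = (0.218, -0.976) and n = (−sin -77.4°, cos -77.4°) = (0.976, 0.218). K is at the origin and L lies 65.7 along u from K, so L = 65.7·u = (14.3, -64.1). Tangency of A1 to both parallel lines with radius 22.4 puts S and D at K ± 22.4·n: S = (21.9, 4.89), D = (-21.9, -4.89). Equal radii place F and G the same way about L: F = L + 22.4·n = (36.2, -59.2), G = L − 22.4·n = (-7.53, -69.0). Then |KF| = |F − K| = 69.4.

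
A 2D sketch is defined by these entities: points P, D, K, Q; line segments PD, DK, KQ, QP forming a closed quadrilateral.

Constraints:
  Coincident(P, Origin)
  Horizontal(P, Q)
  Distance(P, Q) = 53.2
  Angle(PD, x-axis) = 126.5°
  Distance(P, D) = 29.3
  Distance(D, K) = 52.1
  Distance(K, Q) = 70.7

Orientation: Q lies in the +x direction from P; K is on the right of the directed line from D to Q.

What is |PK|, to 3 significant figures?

30.5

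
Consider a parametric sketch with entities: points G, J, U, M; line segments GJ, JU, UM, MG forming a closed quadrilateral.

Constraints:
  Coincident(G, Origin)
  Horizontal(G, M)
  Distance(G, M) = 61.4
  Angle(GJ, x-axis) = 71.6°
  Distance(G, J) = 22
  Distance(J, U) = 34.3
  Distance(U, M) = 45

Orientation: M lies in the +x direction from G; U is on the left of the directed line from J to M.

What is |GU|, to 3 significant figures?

52.7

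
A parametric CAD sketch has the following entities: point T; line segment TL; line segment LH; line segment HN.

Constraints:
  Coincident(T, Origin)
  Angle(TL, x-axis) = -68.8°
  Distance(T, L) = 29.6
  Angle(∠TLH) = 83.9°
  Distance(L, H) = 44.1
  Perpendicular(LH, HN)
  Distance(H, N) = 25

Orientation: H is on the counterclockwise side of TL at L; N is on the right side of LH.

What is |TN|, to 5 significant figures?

68.119

T is at the origin; TL runs at -68.8° with length 29.6, so L = 29.6·(cos -68.8°, sin -68.8°) = (10.704, -27.597). ∠TLH = 83.9°, so LH runs at -68.8° + (180° − 83.9°) = 27.300° from the x-axis; with |LH| = 44.1, H = L + 44.1·(cos 27.300°, sin 27.300°) = (49.892, -7.3703). LH ⟂ HN; with |HN| = 25.0 on the right of LH, N = H + 25.0·(0.45865, -0.88862) = (61.358, -29.586). Then |TN| = |N − T| = 68.119.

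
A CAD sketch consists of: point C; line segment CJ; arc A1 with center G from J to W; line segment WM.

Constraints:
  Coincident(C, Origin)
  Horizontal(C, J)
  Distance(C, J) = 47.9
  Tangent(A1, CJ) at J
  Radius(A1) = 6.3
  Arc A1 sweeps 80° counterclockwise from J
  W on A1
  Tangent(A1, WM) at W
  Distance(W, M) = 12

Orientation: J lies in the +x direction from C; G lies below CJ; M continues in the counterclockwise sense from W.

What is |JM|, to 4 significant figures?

18.93

C is at the origin; CJ is horizontal with |CJ| = 47.9 and J on the +x side, so J = (47.90, 0.000). The tangent condition forces GJ to be normal to CJ, so G = J + (0, -6.3) = (47.90, -6.300). On A1, J sits at bearing 90° from G; an 80° counterclockwise sweep puts W at bearing 170°, so W = G + 6.3·(cos 170°, sin 170°) = (41.70, -5.206). The tangent condition forces GW to be normal to WM, so WM runs along (−sin 170°, cos 170°); with |WM| = 12.0, M = (39.61, -17.02). Then |JM| = |M − J| = 18.93.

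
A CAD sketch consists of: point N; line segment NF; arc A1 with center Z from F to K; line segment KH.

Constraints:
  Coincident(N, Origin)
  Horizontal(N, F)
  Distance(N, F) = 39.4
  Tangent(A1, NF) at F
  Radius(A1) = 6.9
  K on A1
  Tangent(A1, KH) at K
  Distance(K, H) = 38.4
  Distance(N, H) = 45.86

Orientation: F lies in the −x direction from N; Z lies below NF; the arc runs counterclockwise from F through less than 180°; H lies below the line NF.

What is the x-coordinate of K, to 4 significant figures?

-44.75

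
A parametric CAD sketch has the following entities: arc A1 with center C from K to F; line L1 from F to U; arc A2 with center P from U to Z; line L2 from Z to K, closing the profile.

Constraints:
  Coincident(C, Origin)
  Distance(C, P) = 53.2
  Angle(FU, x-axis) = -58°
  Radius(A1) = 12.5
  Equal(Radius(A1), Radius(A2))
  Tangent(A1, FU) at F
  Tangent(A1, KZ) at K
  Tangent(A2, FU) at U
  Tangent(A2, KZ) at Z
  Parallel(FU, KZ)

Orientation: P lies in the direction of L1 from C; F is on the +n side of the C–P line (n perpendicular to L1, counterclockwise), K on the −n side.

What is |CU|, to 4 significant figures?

54.65

Tangency of A1 to both parallel lines with radius 12.5 puts F and K at C ± 12.5·n: F = (10.60, 6.624), K = (-10.60, -6.624). Equal radii place U and Z the same way about P: U = P + 12.5·n = (38.79, -38.49), Z = P − 12.5·n = (17.59, -51.74). Then |CU| = |U − C| = 54.65.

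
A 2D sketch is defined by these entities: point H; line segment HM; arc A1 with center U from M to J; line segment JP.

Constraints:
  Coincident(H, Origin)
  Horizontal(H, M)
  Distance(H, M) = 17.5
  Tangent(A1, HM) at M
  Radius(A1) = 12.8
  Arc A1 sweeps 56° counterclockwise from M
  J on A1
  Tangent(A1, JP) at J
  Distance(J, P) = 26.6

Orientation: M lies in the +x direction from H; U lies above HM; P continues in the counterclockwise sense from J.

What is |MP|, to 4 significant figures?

37.64

On A1, M sits at bearing -90° from U; a 56° counterclockwise sweep puts J at bearing -34°, so J = U + 12.8·(cos -34°, sin -34°) = (28.11, 5.642). Since A1 is tangent to JP there, UJ ⟂ JP, so JP runs along (−sin -34°, cos -34°); with |JP| = 26.6, P = (42.99, 27.69). Then |MP| = |P − M| = 37.64.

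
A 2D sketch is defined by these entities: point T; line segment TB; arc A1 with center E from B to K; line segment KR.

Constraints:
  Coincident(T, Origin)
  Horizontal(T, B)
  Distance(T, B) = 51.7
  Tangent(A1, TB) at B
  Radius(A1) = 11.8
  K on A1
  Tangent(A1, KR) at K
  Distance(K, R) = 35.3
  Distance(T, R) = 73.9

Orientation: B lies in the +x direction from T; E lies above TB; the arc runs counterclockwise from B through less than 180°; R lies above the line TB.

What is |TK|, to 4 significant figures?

64.83

T is at the origin; T and B share the same y with |TB| = 51.7 and B on the +x side, so B = (51.70, 0.000). A1 meets TB tangentially, so EB is at right angles to TB, so E = B + (0, 11.8) = (51.70, 11.80). Since EK ⟂ KR (tangency), |ER| = √(11.8² + 35.3²) = 37.22 regardless of where K sits on A1. So R lies on both circle(T, 73.9) and circle(E, 37.22); the above-TB intersection is R = (55.47, 48.83). K is the foot of the tangent from R: K = (63.21, 14.39).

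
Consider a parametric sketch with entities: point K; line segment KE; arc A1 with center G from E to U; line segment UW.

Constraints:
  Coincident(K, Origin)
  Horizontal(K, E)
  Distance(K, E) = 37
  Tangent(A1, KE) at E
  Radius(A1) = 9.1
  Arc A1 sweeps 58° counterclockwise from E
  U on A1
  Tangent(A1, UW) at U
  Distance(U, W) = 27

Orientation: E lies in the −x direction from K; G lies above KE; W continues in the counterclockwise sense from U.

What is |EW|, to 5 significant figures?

34.980

K is at the origin; KE is horizontal with |KE| = 37.0 and E on the −x side, so E = (-37.000, 0.0000). Tangency of A1 to KE means the radius GE is perpendicular to KE, so G = E + (0, 9.1) = (-37.000, 9.1000). On A1, E sits at bearing -90° from G; a 58° counterclockwise sweep puts U at bearing -32°, so U = G + 9.1·(cos -32°, sin -32°) = (-29.283, 4.2777). Tangency of A1 to UW means the radius GU is perpendicular to UW, so UW runs along (−sin -32°, cos -32°); with |UW| = 27.0, W = (-14.975, 27.175). Then |EW| = |W − E| = 34.980.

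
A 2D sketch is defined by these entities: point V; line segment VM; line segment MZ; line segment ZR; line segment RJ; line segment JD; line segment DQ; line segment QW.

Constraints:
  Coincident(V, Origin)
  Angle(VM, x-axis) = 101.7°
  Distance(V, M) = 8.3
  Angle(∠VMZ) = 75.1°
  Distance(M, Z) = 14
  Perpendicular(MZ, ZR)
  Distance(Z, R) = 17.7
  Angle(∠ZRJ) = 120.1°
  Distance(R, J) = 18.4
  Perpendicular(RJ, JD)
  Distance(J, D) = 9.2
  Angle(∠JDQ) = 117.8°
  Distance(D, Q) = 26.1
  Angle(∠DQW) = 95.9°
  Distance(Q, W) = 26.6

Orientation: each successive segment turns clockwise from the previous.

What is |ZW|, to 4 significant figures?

19.23

V is at the origin; VM runs at 101.7° with length 8.3, so M = (-1.683, 8.128). ∠VMZ = 75.1° gives MZ at -3.200° from the x-axis; with |MZ| = 14.0, Z = (12.30, 7.346). MZ is perpendicular to ZR, so ZR runs at -93.20°; with |ZR| = 17.7, R = (11.31, -10.33). ∠ZRJ = 120.1° gives RJ at -153.1° from the x-axis; with |RJ| = 18.4, J = (-5.102, -18.65). The perpendicularity gives JD at right angles to RJ, so JD runs at 116.9°; with |JD| = 9.2, D = (-9.264, -10.45). ∠JDQ = 117.8° gives DQ at 54.70° from the x-axis; with |DQ| = 26.1, Q = (5.818, 10.85). ∠DQW = 95.9° gives QW at -29.40° from the x-axis; with |QW| = 26.6, W = (28.99, -2.203). Then |ZW| = |W − Z| = 19.23.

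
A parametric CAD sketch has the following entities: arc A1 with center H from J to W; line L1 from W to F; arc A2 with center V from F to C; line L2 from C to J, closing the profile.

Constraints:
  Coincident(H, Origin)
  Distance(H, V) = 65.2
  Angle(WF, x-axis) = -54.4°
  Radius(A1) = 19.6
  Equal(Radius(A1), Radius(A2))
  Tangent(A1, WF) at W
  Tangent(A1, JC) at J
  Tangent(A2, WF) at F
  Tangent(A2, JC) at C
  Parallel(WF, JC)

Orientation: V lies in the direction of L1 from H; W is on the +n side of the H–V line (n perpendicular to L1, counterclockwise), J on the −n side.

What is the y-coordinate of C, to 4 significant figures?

-64.42

The slot axis is L1's direction at -54.4°, so u = (cos -54.4°, sin -54.4°) = (0.5821, -0.8131) and n = (−sin -54.4°, cos -54.4°) = (0.8131, 0.5821). H is at the origin and V lies 65.2 along u from H, so V = 65.2·u = (37.95, -53.01). Tangency of A1 to both parallel lines with radius 19.6 puts W and J at H ± 19.6·n: W = (15.94, 11.41), J = (-15.94, -11.41). Equal radii place F and C the same way about V: F = V + 19.6·n = (53.89, -41.60), C = V − 19.6·n = (22.02, -64.42). So C.y = -64.42.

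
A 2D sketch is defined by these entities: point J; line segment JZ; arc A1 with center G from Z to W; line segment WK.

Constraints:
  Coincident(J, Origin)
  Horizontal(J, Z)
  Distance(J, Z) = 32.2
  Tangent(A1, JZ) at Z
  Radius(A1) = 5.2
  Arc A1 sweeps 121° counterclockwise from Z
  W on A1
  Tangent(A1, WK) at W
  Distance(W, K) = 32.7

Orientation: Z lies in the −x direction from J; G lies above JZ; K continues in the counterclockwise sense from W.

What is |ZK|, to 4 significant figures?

37.98

J is at the origin; J and Z share the same y with |JZ| = 32.2 and Z on the −x side, so Z = (-32.20, 0.000). A1 meets JZ tangentially, so GZ is at right angles to JZ, so G = Z + (0, 5.2) = (-32.20, 5.200). On A1, Z sits at bearing -90° from G; a 121° counterclockwise sweep puts W at bearing 31°, so W = G + 5.2·(cos 31°, sin 31°) = (-27.74, 7.878). A1 meets WK tangentially, so GW is at right angles to WK, so WK runs along (−sin 31°, cos 31°); with |WK| = 32.7, K = (-44.58, 35.91). Then |ZK| = |K − Z| = 37.98.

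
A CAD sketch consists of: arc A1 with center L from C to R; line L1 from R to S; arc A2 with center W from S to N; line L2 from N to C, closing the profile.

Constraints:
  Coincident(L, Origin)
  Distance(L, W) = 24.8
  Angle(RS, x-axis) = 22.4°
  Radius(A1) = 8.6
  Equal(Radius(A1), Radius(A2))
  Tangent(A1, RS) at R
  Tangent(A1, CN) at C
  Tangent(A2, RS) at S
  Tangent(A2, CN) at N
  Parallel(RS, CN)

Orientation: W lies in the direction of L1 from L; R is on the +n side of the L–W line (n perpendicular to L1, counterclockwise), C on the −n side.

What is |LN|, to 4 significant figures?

26.25

The slot axis is L1's direction at 22.4°, so u = (cos 22.4°, sin 22.4°) = (0.9245, 0.3811) and n = (−sin 22.4°, cos 22.4°) = (-0.3811, 0.9245). L is at the origin and W lies 24.8 along u from L, so W = 24.8·u = (22.93, 9.451). Tangency of A1 to both parallel lines with radius 8.6 puts R and C at L ± 8.6·n: R = (-3.277, 7.951), C = (3.277, -7.951). Equal radii place S and N the same way about W: S = W + 8.6·n = (19.65, 17.40), N = W − 8.6·n = (26.21, 1.499). Then |LN| = |N − L| = 26.25.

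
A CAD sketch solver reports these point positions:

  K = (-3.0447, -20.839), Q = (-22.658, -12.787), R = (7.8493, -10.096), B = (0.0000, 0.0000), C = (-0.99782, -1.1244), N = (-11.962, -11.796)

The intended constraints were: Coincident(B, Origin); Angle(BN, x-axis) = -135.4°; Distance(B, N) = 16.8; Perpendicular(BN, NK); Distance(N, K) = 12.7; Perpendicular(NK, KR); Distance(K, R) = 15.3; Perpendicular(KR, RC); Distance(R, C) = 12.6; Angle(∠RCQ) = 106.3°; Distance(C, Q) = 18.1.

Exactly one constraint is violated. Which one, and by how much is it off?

Distance(C, Q) = 18.1 — off by 6.50.

B = (0.00, 0.00) ✓; BN at -135.4° ✓; |BN| = 16.80 ✓; ∠(BN, NK) = 90.00° ✓; |NK| = 12.70 ✓; ∠(NK, KR) = 90.00° ✓; |KR| = 15.30 ✓; ∠(KR, RC) = 90.00° ✓; |RC| = 12.60 ✓; ∠RCQ = 106.3° ✓; |CQ| = 24.60 ✗.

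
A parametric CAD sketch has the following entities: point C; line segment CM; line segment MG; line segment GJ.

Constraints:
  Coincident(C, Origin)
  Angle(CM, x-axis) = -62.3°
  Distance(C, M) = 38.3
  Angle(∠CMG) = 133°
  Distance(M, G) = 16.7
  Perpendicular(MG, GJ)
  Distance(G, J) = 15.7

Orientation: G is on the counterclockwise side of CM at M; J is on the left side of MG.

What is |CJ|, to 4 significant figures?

44.56

∠CMG = 133.0°, so MG runs at -62.3° + (180° − 133.0°) = -15.30° from the x-axis; with |MG| = 16.7, G = M + 16.7·(cos -15.30°, sin -15.30°) = (33.91, -38.32). MG ⟂ GJ; with |GJ| = 15.7 on the left of MG, J = G + 15.7·(0.2639, 0.9646) = (38.05, -23.17). Then |CJ| = |J − C| = 44.56.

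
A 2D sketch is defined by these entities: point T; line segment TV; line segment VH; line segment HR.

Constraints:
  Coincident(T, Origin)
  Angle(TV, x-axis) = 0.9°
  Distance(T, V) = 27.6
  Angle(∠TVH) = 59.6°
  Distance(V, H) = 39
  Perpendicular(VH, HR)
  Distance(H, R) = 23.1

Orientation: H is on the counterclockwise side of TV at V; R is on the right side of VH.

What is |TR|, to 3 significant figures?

53.2

T is at the origin; TV runs at 0.9° with length 27.6, so V = 27.6·(cos 0.9°, sin 0.9°) = (27.6, 0.434). ∠TVH = 59.6°, so VH runs at 0.9° + (180° − 59.6°) = 121° from the x-axis; with |VH| = 39.0, H = V + 39.0·(cos 121°, sin 121°) = (7.34, 33.8). VH ⟂ HR; with |HR| = 23.1 on the right of VH, R = H + 23.1·(0.854, 0.520) = (27.1, 45.8). Then |TR| = |R − T| = 53.2.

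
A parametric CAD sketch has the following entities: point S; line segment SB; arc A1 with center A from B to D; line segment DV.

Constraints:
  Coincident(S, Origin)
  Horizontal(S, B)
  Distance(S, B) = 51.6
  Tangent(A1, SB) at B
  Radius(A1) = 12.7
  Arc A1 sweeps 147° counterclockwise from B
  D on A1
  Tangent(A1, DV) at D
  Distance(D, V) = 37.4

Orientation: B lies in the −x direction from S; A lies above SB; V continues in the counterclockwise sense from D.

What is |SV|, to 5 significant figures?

87.721

S is at the origin; S and B share the same y with |SB| = 51.6 and B on the −x side, so B = (-51.600, 0.0000). Tangency of A1 to SB means the radius AB is perpendicular to SB, so A = B + (0, 12.7) = (-51.600, 12.700). On A1, B sits at bearing -90° from A; a 147° counterclockwise sweep puts D at bearing 57°, so D = A + 12.7·(cos 57°, sin 57°) = (-44.683, 23.351). Since A1 is tangent to DV there, AD ⟂ DV, so DV runs along (−sin 57°, cos 57°); with |DV| = 37.4, V = (-76.049, 43.721). Then |SV| = |V − S| = 87.721.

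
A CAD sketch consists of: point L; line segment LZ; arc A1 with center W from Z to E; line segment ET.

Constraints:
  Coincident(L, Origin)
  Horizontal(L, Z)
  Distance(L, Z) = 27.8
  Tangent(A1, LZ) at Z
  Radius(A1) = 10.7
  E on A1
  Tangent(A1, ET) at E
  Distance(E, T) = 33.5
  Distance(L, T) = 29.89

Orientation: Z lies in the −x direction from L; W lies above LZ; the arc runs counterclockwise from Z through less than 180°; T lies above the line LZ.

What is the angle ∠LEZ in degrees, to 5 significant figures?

143.30°

L is at the origin; LZ is horizontal with |LZ| = 27.8 and Z on the −x side, so Z = (-27.800, 0.0000). Since A1 is tangent to LZ there, WZ ⟂ LZ, so W = Z + (0, 10.7) = (-27.800, 10.700). Since WE ⟂ ET (tangency), |WT| = √(10.7² + 33.5²) = 35.167 regardless of where E sits on A1. So T lies on both circle(L, 29.89) and circle(W, 35.167); the above-LZ intersection is T = (1.7016, 29.842). E is the foot of the tangent from T: E = (-19.521, 3.9214).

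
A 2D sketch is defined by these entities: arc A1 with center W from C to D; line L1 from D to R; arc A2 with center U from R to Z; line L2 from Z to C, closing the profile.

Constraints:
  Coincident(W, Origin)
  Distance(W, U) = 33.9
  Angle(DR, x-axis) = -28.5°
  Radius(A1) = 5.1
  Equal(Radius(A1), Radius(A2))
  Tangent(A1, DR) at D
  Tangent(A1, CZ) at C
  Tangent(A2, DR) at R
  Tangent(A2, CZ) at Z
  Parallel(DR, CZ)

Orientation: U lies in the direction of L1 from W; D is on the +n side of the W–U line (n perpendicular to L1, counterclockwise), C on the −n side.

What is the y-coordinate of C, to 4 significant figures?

-4.482

The slot axis is L1's direction at -28.5°, so u = (cos -28.5°, sin -28.5°) = (0.8788, -0.4772) and n = (−sin -28.5°, cos -28.5°) = (0.4772, 0.8788). W is at the origin and U lies 33.9 along u from W, so U = 33.9·u = (29.79, -16.18). Tangency of A1 to both parallel lines with radius 5.1 puts D and C at W ± 5.1·n: D = (2.434, 4.482), C = (-2.434, -4.482). So C.y = -4.482.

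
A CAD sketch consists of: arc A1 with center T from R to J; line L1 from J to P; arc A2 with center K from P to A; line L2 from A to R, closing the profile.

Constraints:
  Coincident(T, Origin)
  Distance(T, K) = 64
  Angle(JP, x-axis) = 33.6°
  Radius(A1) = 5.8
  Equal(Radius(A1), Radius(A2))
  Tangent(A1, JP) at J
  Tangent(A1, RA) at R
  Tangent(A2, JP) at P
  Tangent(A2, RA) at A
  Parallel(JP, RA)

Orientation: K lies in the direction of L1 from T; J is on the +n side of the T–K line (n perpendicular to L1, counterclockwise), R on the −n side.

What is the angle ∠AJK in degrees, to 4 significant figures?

5.095°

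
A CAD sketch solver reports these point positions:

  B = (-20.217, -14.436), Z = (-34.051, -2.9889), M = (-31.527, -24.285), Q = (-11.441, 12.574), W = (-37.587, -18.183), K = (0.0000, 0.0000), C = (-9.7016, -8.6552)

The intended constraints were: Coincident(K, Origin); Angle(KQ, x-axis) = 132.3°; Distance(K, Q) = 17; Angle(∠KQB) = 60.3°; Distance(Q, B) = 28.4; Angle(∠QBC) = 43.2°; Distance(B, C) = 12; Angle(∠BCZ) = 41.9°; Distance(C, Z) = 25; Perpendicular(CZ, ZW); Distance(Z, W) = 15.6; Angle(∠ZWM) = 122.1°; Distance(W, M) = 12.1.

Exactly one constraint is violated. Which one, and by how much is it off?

Distance(W, M) = 12.1 — off by 3.50.

K = (0.00, 0.00) ✓; KQ at 132.3° ✓; |KQ| = 17.00 ✓; ∠KQB = 60.30° ✓; |QB| = 28.40 ✓; ∠QBC = 43.20° ✓; |BC| = 12.00 ✓; ∠BCZ = 41.90° ✓; |CZ| = 25.00 ✓; ∠(CZ, ZW) = 90.00° ✓; |ZW| = 15.60 ✓; ∠ZWM = 122.1° ✓; |WM| = 8.600 ✗.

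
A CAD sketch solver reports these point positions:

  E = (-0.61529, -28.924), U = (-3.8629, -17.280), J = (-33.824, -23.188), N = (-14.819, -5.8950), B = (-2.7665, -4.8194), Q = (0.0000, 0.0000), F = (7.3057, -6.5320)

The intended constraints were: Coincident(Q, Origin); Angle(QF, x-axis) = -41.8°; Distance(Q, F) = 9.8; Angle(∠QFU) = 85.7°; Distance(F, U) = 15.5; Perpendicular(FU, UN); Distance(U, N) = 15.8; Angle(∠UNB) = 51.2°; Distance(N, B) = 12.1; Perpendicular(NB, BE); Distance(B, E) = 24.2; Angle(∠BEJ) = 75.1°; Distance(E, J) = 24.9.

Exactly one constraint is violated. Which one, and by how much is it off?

Distance(E, J) = 24.9 — off by 8.80.

Q = (0.00, 0.00) ✓; QF at -41.80° ✓; |QF| = 9.800 ✓; ∠QFU = 85.70° ✓; |FU| = 15.50 ✓; ∠(FU, UN) = 90.00° ✓; |UN| = 15.80 ✓; ∠UNB = 51.20° ✓; |NB| = 12.10 ✓; ∠(NB, BE) = 90.00° ✓; |BE| = 24.20 ✓; ∠BEJ = 75.10° ✓; |EJ| = 33.70 ✗.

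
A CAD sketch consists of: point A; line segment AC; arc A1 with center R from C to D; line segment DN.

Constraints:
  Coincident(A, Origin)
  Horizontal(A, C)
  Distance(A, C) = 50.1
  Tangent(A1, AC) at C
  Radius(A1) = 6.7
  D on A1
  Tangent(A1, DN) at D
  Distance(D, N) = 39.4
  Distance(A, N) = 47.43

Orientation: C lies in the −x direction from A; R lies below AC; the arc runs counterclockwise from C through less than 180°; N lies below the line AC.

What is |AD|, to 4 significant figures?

55.99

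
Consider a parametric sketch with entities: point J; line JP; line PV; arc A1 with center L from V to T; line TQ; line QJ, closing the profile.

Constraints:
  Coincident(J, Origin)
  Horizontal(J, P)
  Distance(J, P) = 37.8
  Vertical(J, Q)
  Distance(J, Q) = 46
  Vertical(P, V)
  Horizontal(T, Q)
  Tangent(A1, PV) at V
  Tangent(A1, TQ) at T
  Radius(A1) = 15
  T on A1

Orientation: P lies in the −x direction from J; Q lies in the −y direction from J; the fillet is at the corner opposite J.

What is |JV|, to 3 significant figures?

48.9

J is at the origin; J and P share the same y with |JP| = 37.8 and P on the −x side, so P = (-37.8, 0.00). J and Q share the same x with |JQ| = 46.0 and Q on the −y side, so Q = (0.00, -46.0). The virtual corner opposite J is at (-37.8, -46.0). Tangency of A1 to PV means the radius LV is perpendicular to PV and since A1 is tangent to TQ there, LT ⟂ TQ, with radius 15.0, so the center L sits 15.0 in from both sides at L = (-22.8, -31.0). That places the tangent points at V = (-37.8, -31.0) on PV and T = (-22.8, -46.0) on TQ. Then |JV| = |V − J| = 48.9.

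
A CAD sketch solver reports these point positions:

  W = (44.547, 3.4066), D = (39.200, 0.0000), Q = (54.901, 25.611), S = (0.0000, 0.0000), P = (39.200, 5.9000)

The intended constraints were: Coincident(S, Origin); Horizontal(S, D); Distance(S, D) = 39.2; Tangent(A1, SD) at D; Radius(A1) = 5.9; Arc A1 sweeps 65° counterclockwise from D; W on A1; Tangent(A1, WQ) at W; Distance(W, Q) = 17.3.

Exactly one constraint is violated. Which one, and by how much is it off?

Distance(W, Q) = 17.3 — off by 7.20.

S = (0.00, 0.00) ✓; S.y = 0.00, D.y = 0.00 ✓; |SD| = 39.20 ✓; ∠(PD, DS) = 90.00° ✓; |PD| = 5.900 ✓; bearing(P→W) − bearing(P→D) = 65.00° ✓; |PW| = 5.900 ✓; ∠(PW, WQ) = 90.00° ✓; |WQ| = 24.50 ✗.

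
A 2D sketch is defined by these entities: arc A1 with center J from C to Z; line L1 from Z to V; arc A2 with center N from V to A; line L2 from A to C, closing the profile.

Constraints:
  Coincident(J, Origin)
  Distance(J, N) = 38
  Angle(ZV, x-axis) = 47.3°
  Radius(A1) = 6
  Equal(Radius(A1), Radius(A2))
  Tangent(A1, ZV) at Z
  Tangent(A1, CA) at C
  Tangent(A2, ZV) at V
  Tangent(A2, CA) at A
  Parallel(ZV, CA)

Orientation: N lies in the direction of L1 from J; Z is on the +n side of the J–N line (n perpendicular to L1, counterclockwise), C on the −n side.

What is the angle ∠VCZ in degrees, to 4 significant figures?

72.47°

Tangency of A1 to both parallel lines with radius 6.0 puts Z and C at J ± 6.0·n: Z = (-4.409, 4.069), C = (4.409, -4.069). Equal radii place V and A the same way about N: V = N + 6.0·n = (21.36, 32.00), A = N − 6.0·n = (30.18, 23.86). Then cos ∠VCZ = CV·CZ / (|CV||CZ|), giving 72.47°.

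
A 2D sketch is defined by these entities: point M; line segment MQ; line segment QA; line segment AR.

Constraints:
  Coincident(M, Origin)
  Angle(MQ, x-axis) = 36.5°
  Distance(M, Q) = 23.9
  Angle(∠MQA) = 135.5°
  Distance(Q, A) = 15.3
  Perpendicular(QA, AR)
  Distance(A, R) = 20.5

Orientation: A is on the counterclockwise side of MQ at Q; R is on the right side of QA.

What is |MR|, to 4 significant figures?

49.34

M is at the origin; MQ runs at 36.5° with length 23.9, so Q = 23.9·(cos 36.5°, sin 36.5°) = (19.21, 14.22). ∠MQA = 135.5°, so QA runs at 36.5° + (180° − 135.5°) = 81.00° from the x-axis; with |QA| = 15.3, A = Q + 15.3·(cos 81.00°, sin 81.00°) = (21.61, 29.33). QA is perpendicular to AR; with |AR| = 20.5 on the right of QA, R = A + 20.5·(0.9877, -0.1564) = (41.85, 26.12). Then |MR| = |R − M| = 49.34.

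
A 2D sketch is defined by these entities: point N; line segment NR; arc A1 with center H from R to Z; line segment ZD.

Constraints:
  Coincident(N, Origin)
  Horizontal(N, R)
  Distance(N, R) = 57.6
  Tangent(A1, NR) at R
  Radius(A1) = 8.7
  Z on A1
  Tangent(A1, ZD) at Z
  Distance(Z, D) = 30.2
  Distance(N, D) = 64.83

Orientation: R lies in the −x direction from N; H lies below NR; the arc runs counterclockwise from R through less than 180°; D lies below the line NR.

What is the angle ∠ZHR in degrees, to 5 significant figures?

117.45°

Checks: |NR| = 57.60 ✓; |HZ| = 8.700 ✓; ∠(HZ, ZD) = 90.00° ✓; |ZD| = 30.20 ✓; |ND| = 64.83 ✓.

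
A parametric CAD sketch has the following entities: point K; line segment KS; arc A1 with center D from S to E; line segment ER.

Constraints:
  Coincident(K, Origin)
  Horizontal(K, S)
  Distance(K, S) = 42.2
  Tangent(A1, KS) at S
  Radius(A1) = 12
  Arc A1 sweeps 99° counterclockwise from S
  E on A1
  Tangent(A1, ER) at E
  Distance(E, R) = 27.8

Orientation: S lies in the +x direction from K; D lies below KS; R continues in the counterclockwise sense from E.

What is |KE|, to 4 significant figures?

33.37

K is at the origin; KS is horizontal with |KS| = 42.2 and S on the +x side, so S = (42.20, 0.000). A1 meets KS tangentially, so DS is at right angles to KS, so D = S + (0, -12) = (42.20, -12.00). On A1, S sits at bearing 90° from D; a 99° counterclockwise sweep puts E at bearing 189°, so E = D + 12.0·(cos 189°, sin 189°) = (30.35, -13.88). Then |KE| = |E − K| = 33.37.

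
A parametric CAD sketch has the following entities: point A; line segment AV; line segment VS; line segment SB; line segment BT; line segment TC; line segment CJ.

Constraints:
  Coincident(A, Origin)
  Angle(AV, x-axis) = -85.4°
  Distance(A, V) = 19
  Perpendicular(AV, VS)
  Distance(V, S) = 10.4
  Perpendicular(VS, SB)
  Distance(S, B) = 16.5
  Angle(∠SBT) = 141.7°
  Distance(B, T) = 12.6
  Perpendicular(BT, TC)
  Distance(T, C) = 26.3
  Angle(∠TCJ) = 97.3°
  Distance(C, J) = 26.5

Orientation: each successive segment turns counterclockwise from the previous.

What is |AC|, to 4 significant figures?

20.13

∠SBT = 141.7° gives BT at 132.9° from the x-axis; with |BT| = 12.6, T = (1.990, 7.572). BT is perpendicular to TC, so TC runs at -137.1°; with |TC| = 26.3, C = (-17.28, -10.33). Then |AC| = |C − A| = 20.13.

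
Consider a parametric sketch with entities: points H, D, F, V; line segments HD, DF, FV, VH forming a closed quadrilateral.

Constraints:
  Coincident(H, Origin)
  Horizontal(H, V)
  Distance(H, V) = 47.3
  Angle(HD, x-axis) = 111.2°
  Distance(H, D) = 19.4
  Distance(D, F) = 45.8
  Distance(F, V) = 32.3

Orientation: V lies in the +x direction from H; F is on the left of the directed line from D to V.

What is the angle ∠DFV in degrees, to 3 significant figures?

92.6°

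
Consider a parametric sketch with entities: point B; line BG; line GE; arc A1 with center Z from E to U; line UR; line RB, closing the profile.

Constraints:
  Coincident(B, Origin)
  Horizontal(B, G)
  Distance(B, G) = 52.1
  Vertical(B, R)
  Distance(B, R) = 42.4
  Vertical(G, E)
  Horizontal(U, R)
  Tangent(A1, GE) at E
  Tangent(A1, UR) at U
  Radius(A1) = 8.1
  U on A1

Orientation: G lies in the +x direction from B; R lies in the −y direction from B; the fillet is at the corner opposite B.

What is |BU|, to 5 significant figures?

61.105

B is at the origin; B and G share the same y with |BG| = 52.1 and G on the +x side, so G = (52.100, 0.0000). BR is vertical with |BR| = 42.4 and R on the −y side, so R = (0.0000, -42.400). The virtual corner opposite B is at (52.100, -42.400). Tangency of A1 to GE means the radius ZE is perpendicular to GE and the tangent condition forces ZU to be normal to UR, with radius 8.1, so the center Z sits 8.1 in from both sides at Z = (44.000, -34.300). That places the tangent points at E = (52.100, -34.300) on GE and U = (44.000, -42.400) on UR. Then |BU| = |U − B| = 61.105.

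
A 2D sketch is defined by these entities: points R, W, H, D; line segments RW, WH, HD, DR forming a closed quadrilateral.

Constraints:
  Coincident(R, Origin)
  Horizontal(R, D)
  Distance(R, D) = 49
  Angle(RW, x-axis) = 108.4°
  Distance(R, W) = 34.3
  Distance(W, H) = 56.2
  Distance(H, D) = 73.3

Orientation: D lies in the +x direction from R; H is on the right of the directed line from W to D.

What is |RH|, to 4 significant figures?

30.76

Checks: R.y = 0.00, D.y = 0.00 ✓; |WH| = 56.20 ✓; |HD| = 73.30 ✓.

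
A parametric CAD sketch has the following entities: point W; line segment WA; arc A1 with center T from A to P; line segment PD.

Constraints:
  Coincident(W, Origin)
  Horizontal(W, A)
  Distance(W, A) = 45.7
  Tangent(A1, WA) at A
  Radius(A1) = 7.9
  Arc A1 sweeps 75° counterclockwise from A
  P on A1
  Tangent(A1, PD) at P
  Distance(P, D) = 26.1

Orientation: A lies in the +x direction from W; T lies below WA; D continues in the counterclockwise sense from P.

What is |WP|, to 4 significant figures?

38.52

Since A1 is tangent to WA there, TA ⟂ WA, so T = A + (0, -7.9) = (45.70, -7.900). On A1, A sits at bearing 90° from T; a 75° counterclockwise sweep puts P at bearing 165°, so P = T + 7.9·(cos 165°, sin 165°) = (38.07, -5.855). Then |WP| = |P − W| = 38.52.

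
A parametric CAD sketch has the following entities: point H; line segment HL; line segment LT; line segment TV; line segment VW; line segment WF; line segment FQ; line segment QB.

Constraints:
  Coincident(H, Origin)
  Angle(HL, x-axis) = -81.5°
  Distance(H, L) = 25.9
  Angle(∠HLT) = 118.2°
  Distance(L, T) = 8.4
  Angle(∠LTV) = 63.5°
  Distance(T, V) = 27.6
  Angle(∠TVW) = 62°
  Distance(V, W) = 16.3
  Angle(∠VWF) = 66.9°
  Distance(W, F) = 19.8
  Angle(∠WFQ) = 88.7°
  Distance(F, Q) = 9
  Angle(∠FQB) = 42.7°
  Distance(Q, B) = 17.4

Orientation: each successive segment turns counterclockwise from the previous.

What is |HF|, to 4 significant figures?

24.00

H is at the origin; HL runs at -81.5° with length 25.9, so L = (3.828, -25.62). ∠HLT = 118.2° gives LT at -19.70° from the x-axis; with |LT| = 8.4, T = (11.74, -28.45). ∠LTV = 63.5° gives TV at 96.80° from the x-axis; with |TV| = 27.6, V = (8.469, -1.041). ∠TVW = 62.0° gives VW at -145.2° from the x-axis; with |VW| = 16.3, W = (-4.916, -10.34). ∠VWF = 66.9° gives WF at -32.10° from the x-axis; with |WF| = 19.8, F = (11.86, -20.87). Then |HF| = |F − H| = 24.00.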